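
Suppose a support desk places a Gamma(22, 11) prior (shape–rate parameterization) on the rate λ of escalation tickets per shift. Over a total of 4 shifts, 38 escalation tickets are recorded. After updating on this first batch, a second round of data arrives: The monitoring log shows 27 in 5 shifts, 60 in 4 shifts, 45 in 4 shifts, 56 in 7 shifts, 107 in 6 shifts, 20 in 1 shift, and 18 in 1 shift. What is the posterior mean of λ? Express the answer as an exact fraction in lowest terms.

393/43

Total count 38 over total exposure 4 shifts.
After the first batch: Gamma(22 + 38, 11 + 4) = Gamma(60, 15).
Total count: 27 + 60 + 45 + 56 + 107 + 20 + 18 = 333.
Total exposure: 5 + 4 + 4 + 7 + 6 + 1 + 1 = 28 shifts.
After the second batch: Gamma(60 + 333, 15 + 28) = Gamma(393, 43).
Posterior mean = α'/β' = 393/43.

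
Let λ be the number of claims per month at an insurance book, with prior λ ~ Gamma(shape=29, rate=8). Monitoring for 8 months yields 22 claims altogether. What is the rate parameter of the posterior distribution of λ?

16

Total count 22 over total exposure 8 months.
Conjugate update: add total count to the shape and total exposure to the rate, giving Gamma(51, 16).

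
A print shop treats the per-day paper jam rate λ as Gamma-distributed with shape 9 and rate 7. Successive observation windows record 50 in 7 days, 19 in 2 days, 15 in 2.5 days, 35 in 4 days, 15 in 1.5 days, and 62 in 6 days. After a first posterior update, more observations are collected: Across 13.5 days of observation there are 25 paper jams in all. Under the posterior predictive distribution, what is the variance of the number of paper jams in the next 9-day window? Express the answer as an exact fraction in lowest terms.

48300/841

Total count: 50 + 19 + 15 + 35 + 15 + 62 = 196.
Total exposure: 7 + 2 + 2.5 + 4 + 1.5 + 6 = 23 days.
After the first batch: Gamma(9 + 196, 7 + 23) = Gamma(205, 30).
Total count 25 over total exposure 13.5 days.
After the second batch: Gamma(205 + 25, 30 + 13.5) = Gamma(230, 87/2).
The posterior predictive for a window of length T is Negative Binomial with variance T·α'·(β'+T)/β'² = 9·230·(105/2)/(7569/4) = 48300/841.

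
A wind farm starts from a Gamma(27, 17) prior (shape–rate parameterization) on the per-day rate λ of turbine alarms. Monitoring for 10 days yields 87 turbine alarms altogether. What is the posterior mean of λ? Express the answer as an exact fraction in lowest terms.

Total count 87 over total exposure 10 days.
Conjugate update: add total count to the shape and total exposure to the rate, giving Gamma(114, 27).
Posterior mean = α'/β' = 114/27 = 38/9.

38/9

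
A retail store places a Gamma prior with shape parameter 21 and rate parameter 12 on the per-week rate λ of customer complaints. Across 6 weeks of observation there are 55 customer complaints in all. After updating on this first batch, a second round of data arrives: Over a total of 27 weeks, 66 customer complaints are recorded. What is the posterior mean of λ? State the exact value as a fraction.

Total count 55 over total exposure 6 weeks.
After the first batch: Gamma(21 + 55, 12 + 6) = Gamma(76, 18).
Total count 66 over total exposure 27 weeks.
After the second batch: Gamma(76 + 66, 18 + 27) = Gamma(142, 45).
Posterior mean = α'/β' = 142/45.

142/45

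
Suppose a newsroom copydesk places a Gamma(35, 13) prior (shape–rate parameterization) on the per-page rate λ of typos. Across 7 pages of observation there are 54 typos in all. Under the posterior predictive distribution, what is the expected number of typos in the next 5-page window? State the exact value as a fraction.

Total count 54 over total exposure 7 pages.
Gamma(α, β) with Poisson data over total exposure Σt gives posterior Gamma(α+Σx, β+Σt) = Gamma(89, 20).
Predictive mean over a 5-page window = T·E[λ|data] = 5·89/20 = 89/4.

89/4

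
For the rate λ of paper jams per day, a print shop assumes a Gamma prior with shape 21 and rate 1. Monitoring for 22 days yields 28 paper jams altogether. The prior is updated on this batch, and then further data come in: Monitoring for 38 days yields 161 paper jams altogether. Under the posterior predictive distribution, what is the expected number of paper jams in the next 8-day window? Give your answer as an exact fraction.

1680/61

Total count 28 over total exposure 22 days.
After the first batch: Gamma(21 + 28, 1 + 22) = Gamma(49, 23).
Total count 161 over total exposure 38 days.
After the second batch: Gamma(49 + 161, 23 + 38) = Gamma(210, 61).
Predictive mean over an 8-day window = T·E[λ|data] = 8·210/61 = 1680/61.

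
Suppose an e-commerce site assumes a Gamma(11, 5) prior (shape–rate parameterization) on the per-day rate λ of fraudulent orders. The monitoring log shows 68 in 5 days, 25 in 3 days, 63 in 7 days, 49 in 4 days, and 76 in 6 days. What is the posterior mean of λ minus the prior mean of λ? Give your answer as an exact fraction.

Total count: 68 + 25 + 63 + 49 + 76 = 281.
Total exposure: 5 + 3 + 7 + 4 + 6 = 25 days.
By Gamma–Poisson conjugacy, the posterior is Gamma(α + Σx, β + Σt) = Gamma(11 + 281, 5 + 25) = Gamma(292, 30).
Posterior mean = 292/30 = 146/15; prior mean = 11/5 = 11/5. Difference = 146/15 − 11/5 = 113/15.

113/15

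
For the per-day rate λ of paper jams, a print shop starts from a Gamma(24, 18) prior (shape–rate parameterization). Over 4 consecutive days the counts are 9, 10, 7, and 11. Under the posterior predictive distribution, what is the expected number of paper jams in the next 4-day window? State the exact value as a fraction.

122/11

Total count: 9 + 10 + 7 + 11 = 37.
Total exposure: 4 days.
Conjugate update: add total count to the shape and total exposure to the rate, giving Gamma(61, 22).
Predictive mean over a 4-day window = T·E[λ|data] = 4·61/22 = 122/11.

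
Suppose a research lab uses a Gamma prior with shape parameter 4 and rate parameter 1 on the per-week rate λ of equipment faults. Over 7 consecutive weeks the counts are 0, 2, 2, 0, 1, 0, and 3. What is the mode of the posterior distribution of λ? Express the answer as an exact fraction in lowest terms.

11/8

Total count: 0 + 2 + 2 + 0 + 1 + 0 + 3 = 8.
Total exposure: 7 weeks.
Posterior: α' = 4 + 8 = 12, β' = 1 + 7 = 8.
Posterior mode = (α'−1)/β' = 11/8.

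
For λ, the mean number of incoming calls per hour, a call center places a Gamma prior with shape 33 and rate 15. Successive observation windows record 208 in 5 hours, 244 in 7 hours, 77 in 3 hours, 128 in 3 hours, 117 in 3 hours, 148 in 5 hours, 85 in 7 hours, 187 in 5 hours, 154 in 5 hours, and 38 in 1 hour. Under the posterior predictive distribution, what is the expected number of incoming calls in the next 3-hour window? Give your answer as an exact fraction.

4257/59

Total count: 208 + 244 + 77 + 128 + 117 + 148 + 85 + 187 + 154 + 38 = 1386.
Total exposure: 5 + 7 + 3 + 3 + 3 + 5 + 7 + 5 + 5 + 1 = 44 hours.
Gamma(α, β) with Poisson data over total exposure Σt gives posterior Gamma(α+Σx, β+Σt) = Gamma(1419, 59).
Predictive mean over a 3-hour window = T·E[λ|data] = 3·1419/59 = 4257/59.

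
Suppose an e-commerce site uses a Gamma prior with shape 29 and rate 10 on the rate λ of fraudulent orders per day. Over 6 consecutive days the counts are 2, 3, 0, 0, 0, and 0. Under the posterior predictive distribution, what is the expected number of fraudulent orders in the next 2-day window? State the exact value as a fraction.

Total count: 2 + 3 + 0 + 0 + 0 + 0 = 5.
Total exposure: 6 days.
By Gamma–Poisson conjugacy, the posterior is Gamma(α + Σx, β + Σt) = Gamma(29 + 5, 10 + 6) = Gamma(34, 16).
Predictive mean over a 2-day window = T·E[λ|data] = 2·34/16 = 17/4.

17/4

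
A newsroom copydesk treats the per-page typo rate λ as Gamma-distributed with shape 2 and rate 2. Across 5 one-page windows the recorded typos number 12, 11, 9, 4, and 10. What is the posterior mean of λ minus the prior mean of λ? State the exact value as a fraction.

41/7

Total count: 12 + 11 + 9 + 4 + 10 = 46.
Total exposure: 5 pages.
By Gamma–Poisson conjugacy, the posterior is Gamma(α + Σx, β + Σt) = Gamma(2 + 46, 2 + 5) = Gamma(48, 7).
Posterior mean = 48/7 = 48/7; prior mean = 2/2 = 1. Difference = 48/7 − 1 = 41/7.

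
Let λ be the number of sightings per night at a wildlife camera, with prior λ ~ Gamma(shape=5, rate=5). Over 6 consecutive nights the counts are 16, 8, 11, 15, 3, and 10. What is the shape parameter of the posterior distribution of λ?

68

Total count: 16 + 8 + 11 + 15 + 3 + 10 = 63.
Total exposure: 6 nights.
Conjugate update: add total count to the shape and total exposure to the rate, giving Gamma(68, 11).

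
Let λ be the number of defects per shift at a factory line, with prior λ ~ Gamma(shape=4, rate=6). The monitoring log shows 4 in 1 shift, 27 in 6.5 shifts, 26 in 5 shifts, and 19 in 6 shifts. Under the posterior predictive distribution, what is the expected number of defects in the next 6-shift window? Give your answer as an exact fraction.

Total count: 4 + 27 + 26 + 19 = 76.
Total exposure: 1 + 6.5 + 5 + 6 = 18.5 shifts.
Posterior: α' = 4 + 76 = 80, β' = 6 + 18.5 = 49/2.
Predictive mean over a 6-shift window = T·E[λ|data] = 6·80/(49/2) = 960/49.

960/49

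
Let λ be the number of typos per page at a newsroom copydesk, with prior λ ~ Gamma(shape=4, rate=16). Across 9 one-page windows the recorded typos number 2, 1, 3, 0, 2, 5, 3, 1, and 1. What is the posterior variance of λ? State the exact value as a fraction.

22/625

Total count: 2 + 1 + 3 + 0 + 2 + 5 + 3 + 1 + 1 = 18.
Total exposure: 9 pages.
Gamma(α, β) with Poisson data over total exposure Σt gives posterior Gamma(α+Σx, β+Σt) = Gamma(22, 25).
Posterior variance = α'/β'² = 22/625.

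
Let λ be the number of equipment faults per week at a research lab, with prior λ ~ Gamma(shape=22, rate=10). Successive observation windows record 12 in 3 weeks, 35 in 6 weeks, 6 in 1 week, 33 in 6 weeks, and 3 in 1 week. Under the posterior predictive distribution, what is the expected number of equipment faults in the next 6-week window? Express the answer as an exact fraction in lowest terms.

Total count: 12 + 35 + 6 + 33 + 3 = 89.
Total exposure: 3 + 6 + 1 + 6 + 1 = 17 weeks.
By Gamma–Poisson conjugacy, the posterior is Gamma(α + Σx, β + Σt) = Gamma(22 + 89, 10 + 17) = Gamma(111, 27).
Predictive mean over a 6-week window = T·E[λ|data] = 6·111/27 = 74/3.

74/3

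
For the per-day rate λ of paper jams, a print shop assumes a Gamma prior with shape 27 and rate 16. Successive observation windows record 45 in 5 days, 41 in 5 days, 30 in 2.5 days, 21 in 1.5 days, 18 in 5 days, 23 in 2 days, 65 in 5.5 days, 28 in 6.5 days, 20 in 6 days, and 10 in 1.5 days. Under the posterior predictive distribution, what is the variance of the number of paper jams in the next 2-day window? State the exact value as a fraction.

Total count: 45 + 41 + 30 + 21 + 18 + 23 + 65 + 28 + 20 + 10 = 301.
Total exposure: 5 + 5 + 2.5 + 1.5 + 5 + 2 + 5.5 + 6.5 + 6 + 1.5 = 40.5 days.
By Gamma–Poisson conjugacy, the posterior is Gamma(α + Σx, β + Σt) = Gamma(27 + 301, 16 + 40.5) = Gamma(328, 113/2).
The posterior predictive for a window of length T is Negative Binomial with variance T·α'·(β'+T)/β'² = 2·328·(117/2)/(12769/4) = 153504/12769.

153504/12769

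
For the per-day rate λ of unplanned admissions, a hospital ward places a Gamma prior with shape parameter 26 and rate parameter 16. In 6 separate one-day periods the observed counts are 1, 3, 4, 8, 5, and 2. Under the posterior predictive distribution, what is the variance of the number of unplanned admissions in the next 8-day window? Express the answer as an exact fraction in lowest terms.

2940/121

Total count: 1 + 3 + 4 + 8 + 5 + 2 = 23.
Total exposure: 6 days.
Posterior: α' = 26 + 23 = 49, β' = 16 + 6 = 22.
The posterior predictive for a window of length T is Negative Binomial with variance T·α'·(β'+T)/β'² = 8·49·30/484 = 2940/121.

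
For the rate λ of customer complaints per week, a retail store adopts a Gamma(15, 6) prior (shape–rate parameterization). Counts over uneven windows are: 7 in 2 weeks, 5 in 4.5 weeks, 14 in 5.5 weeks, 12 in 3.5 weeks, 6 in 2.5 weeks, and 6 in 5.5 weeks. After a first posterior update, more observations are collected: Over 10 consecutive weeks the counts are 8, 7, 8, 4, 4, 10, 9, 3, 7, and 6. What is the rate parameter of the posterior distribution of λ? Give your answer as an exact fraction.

79/2

Total count: 7 + 5 + 14 + 12 + 6 + 6 = 50.
Total exposure: 2 + 4.5 + 5.5 + 3.5 + 2.5 + 5.5 = 23.5 weeks.
After the first batch: Gamma(15 + 50, 6 + 23.5) = Gamma(65, 59/2).
Total count: 8 + 7 + 8 + 4 + 4 + 10 + 9 + 3 + 7 + 6 = 66.
Total exposure: 10 weeks.
After the second batch: Gamma(65 + 66, 59/2 + 10) = Gamma(131, 79/2).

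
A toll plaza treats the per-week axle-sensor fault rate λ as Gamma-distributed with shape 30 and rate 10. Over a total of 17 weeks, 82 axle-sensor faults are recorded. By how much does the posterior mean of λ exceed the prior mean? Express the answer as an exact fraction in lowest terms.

31/27

Total count 82 over total exposure 17 weeks.
Conjugate update: add total count to the shape and total exposure to the rate, giving Gamma(112, 27).
Posterior mean = 112/27 = 112/27; prior mean = 30/10 = 3. Difference = 112/27 − 3 = 31/27.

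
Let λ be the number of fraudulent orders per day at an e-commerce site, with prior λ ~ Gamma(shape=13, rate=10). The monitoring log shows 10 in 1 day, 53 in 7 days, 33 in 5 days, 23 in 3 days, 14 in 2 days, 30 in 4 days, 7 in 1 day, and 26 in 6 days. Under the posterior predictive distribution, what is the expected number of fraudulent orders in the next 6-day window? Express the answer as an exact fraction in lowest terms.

418/13

Total count: 10 + 53 + 33 + 23 + 14 + 30 + 7 + 26 = 196.
Total exposure: 1 + 7 + 5 + 3 + 2 + 4 + 1 + 6 = 29 days.
Conjugate update: add total count to the shape and total exposure to the rate, giving Gamma(209, 39).
Predictive mean over a 6-day window = T·E[λ|data] = 6·209/39 = 418/13.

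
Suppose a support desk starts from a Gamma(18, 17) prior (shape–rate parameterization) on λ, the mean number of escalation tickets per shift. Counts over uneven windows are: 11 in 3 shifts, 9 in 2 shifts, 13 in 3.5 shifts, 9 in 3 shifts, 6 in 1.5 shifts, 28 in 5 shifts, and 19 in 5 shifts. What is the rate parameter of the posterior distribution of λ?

40

Total count: 11 + 9 + 13 + 9 + 6 + 28 + 19 = 95.
Total exposure: 3 + 2 + 3.5 + 3 + 1.5 + 5 + 5 = 23 shifts.
By Gamma–Poisson conjugacy, the posterior is Gamma(α + Σx, β + Σt) = Gamma(18 + 95, 17 + 23) = Gamma(113, 40).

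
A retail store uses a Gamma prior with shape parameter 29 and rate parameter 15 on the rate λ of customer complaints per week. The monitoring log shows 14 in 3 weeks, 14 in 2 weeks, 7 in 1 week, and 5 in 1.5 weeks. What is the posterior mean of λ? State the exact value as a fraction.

Total count: 14 + 14 + 7 + 5 = 40.
Total exposure: 3 + 2 + 1 + 1.5 = 7.5 weeks.
The Gamma prior is conjugate for the Poisson rate, so λ | data ~ Gamma(29+40, 15+7.5) = Gamma(69, 45/2).
Posterior mean = α'/β' = 69/(45/2) = 46/15.

46/15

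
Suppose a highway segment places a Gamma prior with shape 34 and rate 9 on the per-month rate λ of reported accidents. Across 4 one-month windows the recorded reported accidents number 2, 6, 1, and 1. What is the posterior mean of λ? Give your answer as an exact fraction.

44/13

Total count: 2 + 6 + 1 + 1 = 10.
Total exposure: 4 months.
Posterior: α' = 34 + 10 = 44, β' = 9 + 4 = 13.
Posterior mean = α'/β' = 44/13.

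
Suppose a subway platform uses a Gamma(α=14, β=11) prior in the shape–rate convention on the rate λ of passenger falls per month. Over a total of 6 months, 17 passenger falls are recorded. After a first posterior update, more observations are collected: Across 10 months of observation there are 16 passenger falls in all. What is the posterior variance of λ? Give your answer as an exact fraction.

Total count 17 over total exposure 6 months.
After the first batch: Gamma(14 + 17, 11 + 6) = Gamma(31, 17).
Total count 16 over total exposure 10 months.
After the second batch: Gamma(31 + 16, 17 + 10) = Gamma(47, 27).
Posterior variance = α'/β'² = 47/729.

47/729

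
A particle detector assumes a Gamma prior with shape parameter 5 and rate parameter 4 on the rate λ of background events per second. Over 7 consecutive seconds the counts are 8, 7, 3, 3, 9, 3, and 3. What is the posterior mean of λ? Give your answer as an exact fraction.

Total count: 8 + 7 + 3 + 3 + 9 + 3 + 3 = 36.
Total exposure: 7 seconds.
Gamma(α, β) with Poisson data over total exposure Σt gives posterior Gamma(α+Σx, β+Σt) = Gamma(41, 11).
Posterior mean = α'/β' = 41/11.

41/11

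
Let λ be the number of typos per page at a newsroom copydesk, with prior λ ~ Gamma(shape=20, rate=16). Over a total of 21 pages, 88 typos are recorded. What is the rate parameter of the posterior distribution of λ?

Total count 88 over total exposure 21 pages.
Posterior: α' = 20 + 88 = 108, β' = 16 + 21 = 37.

37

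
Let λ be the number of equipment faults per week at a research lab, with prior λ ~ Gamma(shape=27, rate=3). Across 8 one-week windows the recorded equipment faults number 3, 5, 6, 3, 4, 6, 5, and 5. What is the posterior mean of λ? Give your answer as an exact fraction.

64/11

Total count: 3 + 5 + 6 + 3 + 4 + 6 + 5 + 5 = 37.
Total exposure: 8 weeks.
Posterior: α' = 27 + 37 = 64, β' = 3 + 8 = 11.
Posterior mean = α'/β' = 64/11.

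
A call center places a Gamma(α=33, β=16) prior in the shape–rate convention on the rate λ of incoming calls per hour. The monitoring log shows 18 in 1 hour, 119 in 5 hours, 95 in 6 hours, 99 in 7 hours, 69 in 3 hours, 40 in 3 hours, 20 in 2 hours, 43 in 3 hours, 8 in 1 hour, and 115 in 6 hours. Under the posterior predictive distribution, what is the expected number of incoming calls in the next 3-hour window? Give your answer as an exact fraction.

Total count: 18 + 119 + 95 + 99 + 69 + 40 + 20 + 43 + 8 + 115 = 626.
Total exposure: 1 + 5 + 6 + 7 + 3 + 3 + 2 + 3 + 1 + 6 = 37 hours.
Conjugate update: add total count to the shape and total exposure to the rate, giving Gamma(659, 53).
Predictive mean over a 3-hour window = T·E[λ|data] = 3·659/53 = 1977/53.

1977/53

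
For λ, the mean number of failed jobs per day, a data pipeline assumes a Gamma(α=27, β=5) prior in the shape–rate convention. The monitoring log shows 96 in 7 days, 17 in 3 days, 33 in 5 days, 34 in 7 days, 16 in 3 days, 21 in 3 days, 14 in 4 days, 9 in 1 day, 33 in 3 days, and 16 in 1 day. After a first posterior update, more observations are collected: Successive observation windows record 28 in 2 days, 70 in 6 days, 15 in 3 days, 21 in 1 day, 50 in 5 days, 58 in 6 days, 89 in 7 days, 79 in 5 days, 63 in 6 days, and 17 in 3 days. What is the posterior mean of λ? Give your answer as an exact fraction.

Total count: 96 + 17 + 33 + 34 + 16 + 21 + 14 + 9 + 33 + 16 = 289.
Total exposure: 7 + 3 + 5 + 7 + 3 + 3 + 4 + 1 + 3 + 1 = 37 days.
After the first batch: Gamma(27 + 289, 5 + 37) = Gamma(316, 42).
Total count: 28 + 70 + 15 + 21 + 50 + 58 + 89 + 79 + 63 + 17 = 490.
Total exposure: 2 + 6 + 3 + 1 + 5 + 6 + 7 + 5 + 6 + 3 = 44 days.
After the second batch: Gamma(316 + 490, 42 + 44) = Gamma(806, 86).
Posterior mean = α'/β' = 806/86 = 403/43.

403/43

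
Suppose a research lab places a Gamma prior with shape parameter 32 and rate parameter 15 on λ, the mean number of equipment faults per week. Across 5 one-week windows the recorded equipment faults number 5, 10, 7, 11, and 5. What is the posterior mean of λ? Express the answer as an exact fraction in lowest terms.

Total count: 5 + 10 + 7 + 11 + 5 = 38.
Total exposure: 5 weeks.
Posterior: α' = 32 + 38 = 70, β' = 15 + 5 = 20.
Posterior mean = α'/β' = 70/20 = 7/2.

7/2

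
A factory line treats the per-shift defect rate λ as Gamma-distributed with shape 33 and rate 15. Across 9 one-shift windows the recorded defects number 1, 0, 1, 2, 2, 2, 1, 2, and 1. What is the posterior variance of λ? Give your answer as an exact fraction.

Total count: 1 + 0 + 1 + 2 + 2 + 2 + 1 + 2 + 1 = 12.
Total exposure: 9 shifts.
The Gamma prior is conjugate for the Poisson rate, so λ | data ~ Gamma(33+12, 15+9) = Gamma(45, 24).
Posterior variance = α'/β'² = 45/576 = 5/64.

5/64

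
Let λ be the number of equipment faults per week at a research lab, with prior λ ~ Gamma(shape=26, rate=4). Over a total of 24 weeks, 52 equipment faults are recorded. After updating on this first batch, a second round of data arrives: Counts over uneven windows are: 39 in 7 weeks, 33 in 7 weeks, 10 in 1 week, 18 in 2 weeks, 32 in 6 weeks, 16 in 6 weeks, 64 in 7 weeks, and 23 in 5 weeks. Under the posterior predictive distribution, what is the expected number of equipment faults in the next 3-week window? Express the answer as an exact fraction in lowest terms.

313/23

Total count 52 over total exposure 24 weeks.
After the first batch: Gamma(26 + 52, 4 + 24) = Gamma(78, 28).
Total count: 39 + 33 + 10 + 18 + 32 + 16 + 64 + 23 = 235.
Total exposure: 7 + 7 + 1 + 2 + 6 + 6 + 7 + 5 = 41 weeks.
After the second batch: Gamma(78 + 235, 28 + 41) = Gamma(313, 69).
Predictive mean over a 3-week window = T·E[λ|data] = 3·313/69 = 313/23.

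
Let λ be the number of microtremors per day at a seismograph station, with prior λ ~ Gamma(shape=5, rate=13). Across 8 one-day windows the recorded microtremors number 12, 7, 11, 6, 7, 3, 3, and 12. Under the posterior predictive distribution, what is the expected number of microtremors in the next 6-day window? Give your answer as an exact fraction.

Total count: 12 + 7 + 11 + 6 + 7 + 3 + 3 + 12 = 61.
Total exposure: 8 days.
The Gamma prior is conjugate for the Poisson rate, so λ | data ~ Gamma(5+61, 13+8) = Gamma(66, 21).
Predictive mean over a 6-day window = T·E[λ|data] = 6·66/21 = 132/7.

132/7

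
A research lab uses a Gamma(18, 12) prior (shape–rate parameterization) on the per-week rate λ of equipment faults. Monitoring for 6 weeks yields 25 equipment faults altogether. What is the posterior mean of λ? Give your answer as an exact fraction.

Total count 25 over total exposure 6 weeks.
Posterior: α' = 18 + 25 = 43, β' = 12 + 6 = 18.
Posterior mean = α'/β' = 43/18.

43/18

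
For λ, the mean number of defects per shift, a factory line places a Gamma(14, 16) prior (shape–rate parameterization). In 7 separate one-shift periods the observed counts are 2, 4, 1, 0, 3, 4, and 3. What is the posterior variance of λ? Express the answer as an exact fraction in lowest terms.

31/529

Total count: 2 + 4 + 1 + 0 + 3 + 4 + 3 = 17.
Total exposure: 7 shifts.
By Gamma–Poisson conjugacy, the posterior is Gamma(α + Σx, β + Σt) = Gamma(14 + 17, 16 + 7) = Gamma(31, 23).
Posterior variance = α'/β'² = 31/529.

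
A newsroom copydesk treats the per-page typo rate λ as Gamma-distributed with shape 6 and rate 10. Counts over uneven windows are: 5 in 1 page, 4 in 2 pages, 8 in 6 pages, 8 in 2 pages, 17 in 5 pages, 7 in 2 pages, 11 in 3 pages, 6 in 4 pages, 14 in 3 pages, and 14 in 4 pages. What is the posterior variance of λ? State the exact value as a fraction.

25/441

Total count: 5 + 4 + 8 + 8 + 17 + 7 + 11 + 6 + 14 + 14 = 94.
Total exposure: 1 + 2 + 6 + 2 + 5 + 2 + 3 + 4 + 3 + 4 = 32 pages.
Posterior: α' = 6 + 94 = 100, β' = 10 + 32 = 42.
Posterior variance = α'/β'² = 100/1764 = 25/441.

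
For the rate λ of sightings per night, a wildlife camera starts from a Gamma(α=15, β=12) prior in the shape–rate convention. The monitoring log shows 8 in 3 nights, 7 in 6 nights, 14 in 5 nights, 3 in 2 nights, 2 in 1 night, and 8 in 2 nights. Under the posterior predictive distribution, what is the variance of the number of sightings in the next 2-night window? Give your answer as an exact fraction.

Total count: 8 + 7 + 14 + 3 + 2 + 8 = 42.
Total exposure: 3 + 6 + 5 + 2 + 1 + 2 = 19 nights.
By Gamma–Poisson conjugacy, the posterior is Gamma(α + Σx, β + Σt) = Gamma(15 + 42, 12 + 19) = Gamma(57, 31).
The posterior predictive for a window of length T is Negative Binomial with variance T·α'·(β'+T)/β'² = 2·57·33/961 = 3762/961.

3762/961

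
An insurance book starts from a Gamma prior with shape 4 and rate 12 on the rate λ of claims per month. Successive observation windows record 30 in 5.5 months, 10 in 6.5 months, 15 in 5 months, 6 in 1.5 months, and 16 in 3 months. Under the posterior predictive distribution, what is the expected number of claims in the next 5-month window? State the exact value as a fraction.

Total count: 30 + 10 + 15 + 6 + 16 = 77.
Total exposure: 5.5 + 6.5 + 5 + 1.5 + 3 = 21.5 months.
Gamma(α, β) with Poisson data over total exposure Σt gives posterior Gamma(α+Σx, β+Σt) = Gamma(81, 67/2).
Predictive mean over a 5-month window = T·E[λ|data] = 5·81/(67/2) = 810/67.

810/67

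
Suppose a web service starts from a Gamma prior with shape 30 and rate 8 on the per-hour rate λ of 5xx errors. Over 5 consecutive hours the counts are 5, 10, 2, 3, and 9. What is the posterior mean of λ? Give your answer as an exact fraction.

59/13

Total count: 5 + 10 + 2 + 3 + 9 = 29.
Total exposure: 5 hours.
By Gamma–Poisson conjugacy, the posterior is Gamma(α + Σx, β + Σt) = Gamma(30 + 29, 8 + 5) = Gamma(59, 13).
Posterior mean = α'/β' = 59/13.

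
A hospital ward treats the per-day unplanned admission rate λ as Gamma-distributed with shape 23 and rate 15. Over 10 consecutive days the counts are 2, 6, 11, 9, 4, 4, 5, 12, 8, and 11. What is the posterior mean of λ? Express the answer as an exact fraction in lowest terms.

Total count: 2 + 6 + 11 + 9 + 4 + 4 + 5 + 12 + 8 + 11 = 72.
Total exposure: 10 days.
Conjugate update: add total count to the shape and total exposure to the rate, giving Gamma(95, 25).
Posterior mean = α'/β' = 95/25 = 19/5.

19/5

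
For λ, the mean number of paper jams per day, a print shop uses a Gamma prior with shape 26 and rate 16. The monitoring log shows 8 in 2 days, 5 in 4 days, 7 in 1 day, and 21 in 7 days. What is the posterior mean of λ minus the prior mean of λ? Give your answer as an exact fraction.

Total count: 8 + 5 + 7 + 21 = 41.
Total exposure: 2 + 4 + 1 + 7 = 14 days.
Gamma(α, β) with Poisson data over total exposure Σt gives posterior Gamma(α+Σx, β+Σt) = Gamma(67, 30).
Posterior mean = 67/30 = 67/30; prior mean = 26/16 = 13/8. Difference = 67/30 − 13/8 = 73/120.

73/120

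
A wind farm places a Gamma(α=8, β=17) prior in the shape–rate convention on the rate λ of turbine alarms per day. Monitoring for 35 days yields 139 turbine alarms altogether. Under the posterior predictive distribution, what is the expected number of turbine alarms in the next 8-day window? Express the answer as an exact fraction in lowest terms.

Total count 139 over total exposure 35 days.
Gamma(α, β) with Poisson data over total exposure Σt gives posterior Gamma(α+Σx, β+Σt) = Gamma(147, 52).
Predictive mean over an 8-day window = T·E[λ|data] = 8·147/52 = 294/13.

294/13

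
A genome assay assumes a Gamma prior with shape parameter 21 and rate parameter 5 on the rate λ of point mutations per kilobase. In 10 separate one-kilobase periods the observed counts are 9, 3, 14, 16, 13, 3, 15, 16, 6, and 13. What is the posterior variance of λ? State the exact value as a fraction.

43/75

Total count: 9 + 3 + 14 + 16 + 13 + 3 + 15 + 16 + 6 + 13 = 108.
Total exposure: 10 kilobases.
Conjugate update: add total count to the shape and total exposure to the rate, giving Gamma(129, 15).
Posterior variance = α'/β'² = 129/225 = 43/75.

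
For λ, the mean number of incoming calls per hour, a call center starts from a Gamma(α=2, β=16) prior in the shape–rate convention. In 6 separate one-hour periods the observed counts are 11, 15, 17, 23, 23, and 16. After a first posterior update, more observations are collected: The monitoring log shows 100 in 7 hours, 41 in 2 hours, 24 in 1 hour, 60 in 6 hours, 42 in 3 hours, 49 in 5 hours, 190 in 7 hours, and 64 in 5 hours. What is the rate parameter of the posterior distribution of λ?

58

Total count: 11 + 15 + 17 + 23 + 23 + 16 = 105.
Total exposure: 6 hours.
After the first batch: Gamma(2 + 105, 16 + 6) = Gamma(107, 22).
Total count: 100 + 41 + 24 + 60 + 42 + 49 + 190 + 64 = 570.
Total exposure: 7 + 2 + 1 + 6 + 3 + 5 + 7 + 5 = 36 hours.
After the second batch: Gamma(107 + 570, 22 + 36) = Gamma(677, 58).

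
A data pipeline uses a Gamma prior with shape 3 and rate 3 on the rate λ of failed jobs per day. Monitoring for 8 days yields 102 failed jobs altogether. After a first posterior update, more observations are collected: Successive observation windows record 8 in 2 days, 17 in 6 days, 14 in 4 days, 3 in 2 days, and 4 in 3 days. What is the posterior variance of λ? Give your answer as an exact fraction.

151/784

Total count 102 over total exposure 8 days.
After the first batch: Gamma(3 + 102, 3 + 8) = Gamma(105, 11).
Total count: 8 + 17 + 14 + 3 + 4 = 46.
Total exposure: 2 + 6 + 4 + 2 + 3 = 17 days.
After the second batch: Gamma(105 + 46, 11 + 17) = Gamma(151, 28).
Posterior variance = α'/β'² = 151/784.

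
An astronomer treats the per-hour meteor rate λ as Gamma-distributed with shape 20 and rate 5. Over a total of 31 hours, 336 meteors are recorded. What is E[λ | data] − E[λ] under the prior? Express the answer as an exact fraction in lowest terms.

53/9

Total count 336 over total exposure 31 hours.
Conjugate update: add total count to the shape and total exposure to the rate, giving Gamma(356, 36).
Posterior mean = 356/36 = 89/9; prior mean = 20/5 = 4. Difference = 89/9 − 4 = 53/9.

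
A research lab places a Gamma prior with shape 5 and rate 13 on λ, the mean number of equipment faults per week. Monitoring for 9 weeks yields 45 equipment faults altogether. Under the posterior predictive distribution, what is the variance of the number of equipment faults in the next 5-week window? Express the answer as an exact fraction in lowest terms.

3375/242

Total count 45 over total exposure 9 weeks.
The Gamma prior is conjugate for the Poisson rate, so λ | data ~ Gamma(5+45, 13+9) = Gamma(50, 22).
The posterior predictive for a window of length T is Negative Binomial with variance T·α'·(β'+T)/β'² = 5·50·27/484 = 3375/242.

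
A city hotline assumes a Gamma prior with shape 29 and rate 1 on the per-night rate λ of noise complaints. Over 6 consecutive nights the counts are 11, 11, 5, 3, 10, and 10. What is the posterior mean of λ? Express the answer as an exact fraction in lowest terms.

79/7

Total count: 11 + 11 + 5 + 3 + 10 + 10 = 50.
Total exposure: 6 nights.
Conjugate update: add total count to the shape and total exposure to the rate, giving Gamma(79, 7).
Posterior mean = α'/β' = 79/7.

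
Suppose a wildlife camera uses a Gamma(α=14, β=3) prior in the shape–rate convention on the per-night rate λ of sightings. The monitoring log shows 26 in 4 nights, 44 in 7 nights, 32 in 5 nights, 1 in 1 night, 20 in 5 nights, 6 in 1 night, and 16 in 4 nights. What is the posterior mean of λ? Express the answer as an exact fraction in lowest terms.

Total count: 26 + 44 + 32 + 1 + 20 + 6 + 16 = 145.
Total exposure: 4 + 7 + 5 + 1 + 5 + 1 + 4 = 27 nights.
Conjugate update: add total count to the shape and total exposure to the rate, giving Gamma(159, 30).
Posterior mean = α'/β' = 159/30 = 53/10.

53/10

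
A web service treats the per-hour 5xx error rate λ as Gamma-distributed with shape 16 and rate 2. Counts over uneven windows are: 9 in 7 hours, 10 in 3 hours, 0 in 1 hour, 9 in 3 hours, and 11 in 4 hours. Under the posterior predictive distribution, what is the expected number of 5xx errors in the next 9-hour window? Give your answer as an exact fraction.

Total count: 9 + 10 + 0 + 9 + 11 = 39.
Total exposure: 7 + 3 + 1 + 3 + 4 = 18 hours.
Posterior: α' = 16 + 39 = 55, β' = 2 + 18 = 20.
Predictive mean over a 9-hour window = T·E[λ|data] = 9·55/20 = 99/4.

99/4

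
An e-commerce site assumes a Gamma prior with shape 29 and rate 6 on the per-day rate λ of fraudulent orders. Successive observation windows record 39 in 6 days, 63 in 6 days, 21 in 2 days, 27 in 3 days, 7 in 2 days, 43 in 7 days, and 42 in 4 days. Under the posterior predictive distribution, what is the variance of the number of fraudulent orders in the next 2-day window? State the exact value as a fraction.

5149/324

Total count: 39 + 63 + 21 + 27 + 7 + 43 + 42 = 242.
Total exposure: 6 + 6 + 2 + 3 + 2 + 7 + 4 = 30 days.
Conjugate update: add total count to the shape and total exposure to the rate, giving Gamma(271, 36).
The posterior predictive for a window of length T is Negative Binomial with variance T·α'·(β'+T)/β'² = 2·271·38/1296 = 5149/324.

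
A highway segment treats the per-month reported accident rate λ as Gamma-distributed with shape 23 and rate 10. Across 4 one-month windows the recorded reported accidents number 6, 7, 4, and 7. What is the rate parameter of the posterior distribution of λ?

14

Total count: 6 + 7 + 4 + 7 = 24.
Total exposure: 4 months.
Gamma(α, β) with Poisson data over total exposure Σt gives posterior Gamma(α+Σx, β+Σt) = Gamma(47, 14).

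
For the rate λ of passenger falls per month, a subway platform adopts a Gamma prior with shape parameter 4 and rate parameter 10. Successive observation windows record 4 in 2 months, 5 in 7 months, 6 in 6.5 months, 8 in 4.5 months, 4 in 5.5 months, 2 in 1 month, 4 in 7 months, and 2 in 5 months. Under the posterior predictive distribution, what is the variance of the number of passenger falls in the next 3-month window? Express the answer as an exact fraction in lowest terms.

Total count: 4 + 5 + 6 + 8 + 4 + 2 + 4 + 2 = 35.
Total exposure: 2 + 7 + 6.5 + 4.5 + 5.5 + 1 + 7 + 5 = 38.5 months.
Posterior: α' = 4 + 35 = 39, β' = 10 + 38.5 = 97/2.
The posterior predictive for a window of length T is Negative Binomial with variance T·α'·(β'+T)/β'² = 3·39·(103/2)/(9409/4) = 24102/9409.

24102/9409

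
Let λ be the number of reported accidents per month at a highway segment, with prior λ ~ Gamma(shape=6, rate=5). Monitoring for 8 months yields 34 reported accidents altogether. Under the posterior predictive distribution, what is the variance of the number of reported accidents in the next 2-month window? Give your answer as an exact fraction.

1200/169

Total count 34 over total exposure 8 months.
Gamma(α, β) with Poisson data over total exposure Σt gives posterior Gamma(α+Σx, β+Σt) = Gamma(40, 13).
The posterior predictive for a window of length T is Negative Binomial with variance T·α'·(β'+T)/β'² = 2·40·15/169 = 1200/169.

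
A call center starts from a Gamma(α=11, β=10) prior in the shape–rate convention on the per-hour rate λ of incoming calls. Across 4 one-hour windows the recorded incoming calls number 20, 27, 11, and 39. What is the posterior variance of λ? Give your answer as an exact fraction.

Total count: 20 + 27 + 11 + 39 = 97.
Total exposure: 4 hours.
Conjugate update: add total count to the shape and total exposure to the rate, giving Gamma(108, 14).
Posterior variance = α'/β'² = 108/196 = 27/49.

27/49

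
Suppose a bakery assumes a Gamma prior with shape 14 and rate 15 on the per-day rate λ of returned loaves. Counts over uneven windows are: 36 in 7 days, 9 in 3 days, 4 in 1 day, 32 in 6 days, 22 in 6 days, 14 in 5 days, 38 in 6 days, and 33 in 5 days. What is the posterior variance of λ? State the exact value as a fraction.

101/1458

Total count: 36 + 9 + 4 + 32 + 22 + 14 + 38 + 33 = 188.
Total exposure: 7 + 3 + 1 + 6 + 6 + 5 + 6 + 5 = 39 days.
By Gamma–Poisson conjugacy, the posterior is Gamma(α + Σx, β + Σt) = Gamma(14 + 188, 15 + 39) = Gamma(202, 54).
Posterior variance = α'/β'² = 202/2916 = 101/1458.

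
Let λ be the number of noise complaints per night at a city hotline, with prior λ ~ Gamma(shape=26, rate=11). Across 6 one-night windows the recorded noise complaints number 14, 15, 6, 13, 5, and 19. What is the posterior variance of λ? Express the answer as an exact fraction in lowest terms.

98/289

Total count: 14 + 15 + 6 + 13 + 5 + 19 = 72.
Total exposure: 6 nights.
Gamma(α, β) with Poisson data over total exposure Σt gives posterior Gamma(α+Σx, β+Σt) = Gamma(98, 17).
Posterior variance = α'/β'² = 98/289.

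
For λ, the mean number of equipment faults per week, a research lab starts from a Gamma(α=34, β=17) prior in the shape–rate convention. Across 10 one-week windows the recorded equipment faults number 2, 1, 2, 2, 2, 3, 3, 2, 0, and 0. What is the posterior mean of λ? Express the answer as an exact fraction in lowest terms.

17/9

Total count: 2 + 1 + 2 + 2 + 2 + 3 + 3 + 2 + 0 + 0 = 17.
Total exposure: 10 weeks.
By Gamma–Poisson conjugacy, the posterior is Gamma(α + Σx, β + Σt) = Gamma(34 + 17, 17 + 10) = Gamma(51, 27).
Posterior mean = α'/β' = 51/27 = 17/9.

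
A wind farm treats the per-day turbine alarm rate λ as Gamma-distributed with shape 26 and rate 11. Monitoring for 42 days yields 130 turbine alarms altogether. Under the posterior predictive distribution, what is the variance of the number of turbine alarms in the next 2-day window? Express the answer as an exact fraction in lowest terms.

Total count 130 over total exposure 42 days.
Conjugate update: add total count to the shape and total exposure to the rate, giving Gamma(156, 53).
The posterior predictive for a window of length T is Negative Binomial with variance T·α'·(β'+T)/β'² = 2·156·55/2809 = 17160/2809.

17160/2809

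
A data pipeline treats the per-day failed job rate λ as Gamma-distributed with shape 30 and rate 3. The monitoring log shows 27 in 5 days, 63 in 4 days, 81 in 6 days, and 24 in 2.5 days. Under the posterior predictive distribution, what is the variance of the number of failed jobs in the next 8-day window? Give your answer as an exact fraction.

Total count: 27 + 63 + 81 + 24 = 195.
Total exposure: 5 + 4 + 6 + 2.5 = 17.5 days.
The Gamma prior is conjugate for the Poisson rate, so λ | data ~ Gamma(30+195, 3+17.5) = Gamma(225, 41/2).
The posterior predictive for a window of length T is Negative Binomial with variance T·α'·(β'+T)/β'² = 8·225·(57/2)/(1681/4) = 205200/1681.

205200/1681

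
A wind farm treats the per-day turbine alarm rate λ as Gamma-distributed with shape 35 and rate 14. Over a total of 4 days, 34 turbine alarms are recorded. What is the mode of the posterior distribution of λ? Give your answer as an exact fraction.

Total count 34 over total exposure 4 days.
Conjugate update: add total count to the shape and total exposure to the rate, giving Gamma(69, 18).
Posterior mode = (α'−1)/β' = 68/18 = 34/9.

34/9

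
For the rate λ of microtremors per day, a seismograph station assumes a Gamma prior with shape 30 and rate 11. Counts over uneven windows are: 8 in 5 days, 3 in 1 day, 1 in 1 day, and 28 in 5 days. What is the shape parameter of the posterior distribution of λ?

70

Total count: 8 + 3 + 1 + 28 = 40.
Total exposure: 5 + 1 + 1 + 5 = 12 days.
Gamma(α, β) with Poisson data over total exposure Σt gives posterior Gamma(α+Σx, β+Σt) = Gamma(70, 23).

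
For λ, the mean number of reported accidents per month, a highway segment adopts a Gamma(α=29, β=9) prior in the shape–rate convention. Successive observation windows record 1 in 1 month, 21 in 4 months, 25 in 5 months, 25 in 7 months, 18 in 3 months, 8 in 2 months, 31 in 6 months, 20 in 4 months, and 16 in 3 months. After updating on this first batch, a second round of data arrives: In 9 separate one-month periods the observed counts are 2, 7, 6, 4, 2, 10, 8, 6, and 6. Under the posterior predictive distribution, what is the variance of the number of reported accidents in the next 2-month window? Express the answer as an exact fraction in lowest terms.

26950/2809

Total count: 1 + 21 + 25 + 25 + 18 + 8 + 31 + 20 + 16 = 165.
Total exposure: 1 + 4 + 5 + 7 + 3 + 2 + 6 + 4 + 3 = 35 months.
After the first batch: Gamma(29 + 165, 9 + 35) = Gamma(194, 44).
Total count: 2 + 7 + 6 + 4 + 2 + 10 + 8 + 6 + 6 = 51.
Total exposure: 9 months.
After the second batch: Gamma(194 + 51, 44 + 9) = Gamma(245, 53).
The posterior predictive for a window of length T is Negative Binomial with variance T·α'·(β'+T)/β'² = 2·245·55/2809 = 26950/2809.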